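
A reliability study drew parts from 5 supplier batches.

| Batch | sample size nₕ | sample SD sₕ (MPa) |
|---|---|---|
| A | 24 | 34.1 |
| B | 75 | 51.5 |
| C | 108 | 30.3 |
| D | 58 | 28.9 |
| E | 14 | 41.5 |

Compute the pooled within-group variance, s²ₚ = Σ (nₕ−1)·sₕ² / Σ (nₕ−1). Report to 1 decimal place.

1427.9

A: (24−1)·34.1² = 23·1162.81 = 26744.63
B: (75−1)·51.5² = 74·2652.25 = 196266.5
C: (108−1)·30.3² = 107·918.09 = 98235.63
D: (58−1)·28.9² = 57·835.21 = 47606.97
E: (14−1)·41.5² = 13·1722.25 = 22389.25
Numerator = 391242.98; denominator = Σ(nₕ−1) = 274.
s²ₚ = 391242.98/274 = 1427.894... → 1427.9.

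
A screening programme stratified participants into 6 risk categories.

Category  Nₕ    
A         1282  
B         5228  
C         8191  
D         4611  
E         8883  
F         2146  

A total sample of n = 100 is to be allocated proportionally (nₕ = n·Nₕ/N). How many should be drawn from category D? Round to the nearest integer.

15

Share of category D = 4611/30341 = 0.15197.
Allocate 100 × 0.15197 = 15.197... → 15.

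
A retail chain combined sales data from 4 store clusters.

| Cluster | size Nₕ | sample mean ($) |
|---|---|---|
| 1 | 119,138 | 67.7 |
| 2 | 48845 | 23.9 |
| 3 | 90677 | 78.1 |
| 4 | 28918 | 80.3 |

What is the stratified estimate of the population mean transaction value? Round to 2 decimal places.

64.81

x̄_st = (Σ Nₕx̄ₕ) / (Σ Nₕ) = (119138·67.7 + 48845·23.9 + 90677·78.1 + 28918·80.3) / 287578
= 18637027.2 / 287578 = 64.8069... → 64.81.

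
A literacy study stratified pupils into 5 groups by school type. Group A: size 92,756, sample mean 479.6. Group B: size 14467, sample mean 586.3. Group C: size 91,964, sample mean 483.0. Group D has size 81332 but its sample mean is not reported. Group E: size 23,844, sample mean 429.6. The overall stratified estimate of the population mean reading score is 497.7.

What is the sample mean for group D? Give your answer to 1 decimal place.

N = 92756 + 14467 + 91964 + 81332 + 23844 = 304363.
Overall total = μ·N = 497.7·304363 = 151481465.1.
Subtract the known strata: 92756·479.6 + 14467·586.3 + 91964·483.0 + 23844·429.6 = 107629774.1.
Remaining total for group D: 151481465.1 − 107629774.1 = 43851691.
Divide by its size: 43851691 / 81332 = 539.169... → 539.2.

539.2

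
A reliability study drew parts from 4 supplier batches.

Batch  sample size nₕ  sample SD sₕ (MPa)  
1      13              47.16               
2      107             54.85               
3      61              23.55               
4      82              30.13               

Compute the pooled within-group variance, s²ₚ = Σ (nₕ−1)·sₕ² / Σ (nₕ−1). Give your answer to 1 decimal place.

1746.7

1: (13−1)·47.16² = 12·2224.0656 = 26688.7872
2: (107−1)·54.85² = 106·3008.5225 = 318903.385
3: (61−1)·23.55² = 60·554.6025 = 33276.15
4: (82−1)·30.13² = 81·907.8169 = 73533.1689
Numerator = 452401.4911; denominator = Σ(nₕ−1) = 259.
s²ₚ = 452401.4911/259 = 1746.724... → 1746.7.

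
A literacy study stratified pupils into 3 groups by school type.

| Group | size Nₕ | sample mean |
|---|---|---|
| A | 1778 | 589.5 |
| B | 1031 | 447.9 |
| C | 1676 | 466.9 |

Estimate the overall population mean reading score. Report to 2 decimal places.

N = 4485; weights Wₕ = Nₕ/N = (0.3964, 0.2299, 0.3737).
x̄_st = Σ Wₕ·x̄ₕ = 0.3964·589.5 + 0.2299·447.9 + 0.3737·466.9 ≈ 511.1350...
→ 511.13.

511.13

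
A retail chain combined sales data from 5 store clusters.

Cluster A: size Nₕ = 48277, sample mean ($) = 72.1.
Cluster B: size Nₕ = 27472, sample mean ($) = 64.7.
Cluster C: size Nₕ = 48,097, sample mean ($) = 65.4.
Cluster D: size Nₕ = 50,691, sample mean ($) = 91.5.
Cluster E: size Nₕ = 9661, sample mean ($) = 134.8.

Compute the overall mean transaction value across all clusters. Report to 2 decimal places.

N = 184198; weights Wₕ = Nₕ/N = (0.2621, 0.1491, 0.2611, 0.2752, 0.0524).
x̄_st = Σ Wₕ·x̄ₕ = 0.2621·72.1 + 0.1491·64.7 + 0.2611·65.4 + 0.2752·91.5 + 0.0524·134.8 ≈ 77.8743...
→ 77.87.

77.87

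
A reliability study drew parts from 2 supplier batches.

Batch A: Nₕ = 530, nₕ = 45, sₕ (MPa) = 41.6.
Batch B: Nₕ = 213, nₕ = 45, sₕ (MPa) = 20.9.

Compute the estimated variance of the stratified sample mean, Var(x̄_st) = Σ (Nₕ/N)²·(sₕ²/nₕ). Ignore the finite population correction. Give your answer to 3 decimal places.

N = 743. Term for each stratum: Wₕ²sₕ²/nₕ.
Var(x̄_st) = 19.568082 + 0.797740 = 20.365822 → 20.366.

20.366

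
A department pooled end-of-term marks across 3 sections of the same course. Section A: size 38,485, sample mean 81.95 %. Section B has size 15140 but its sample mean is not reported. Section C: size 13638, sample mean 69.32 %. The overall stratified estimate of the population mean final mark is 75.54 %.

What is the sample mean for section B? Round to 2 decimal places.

64.85

N = 38485 + 15140 + 13638 = 67263.
Overall total = μ·N = 75.54·67263 = 5081047.02.
Subtract the known strata: 38485·81.95 + 13638·69.32 = 4099231.91.
Remaining total for section B: 5081047.02 − 4099231.91 = 981815.11.
Divide by its size: 981815.11 / 15140 = 64.8491... → 64.85.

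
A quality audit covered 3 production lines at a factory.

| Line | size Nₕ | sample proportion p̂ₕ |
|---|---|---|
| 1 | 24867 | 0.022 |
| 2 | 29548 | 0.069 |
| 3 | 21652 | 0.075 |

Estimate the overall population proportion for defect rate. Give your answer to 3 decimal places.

0.055

Wₕ = Nₕ/N with N = 76067: 0.3269, 0.3884, 0.2846.
p̂_st = 0.3269·0.022 + 0.3884·0.069 + 0.2846·0.075 ≈ 0.05534... → 0.055.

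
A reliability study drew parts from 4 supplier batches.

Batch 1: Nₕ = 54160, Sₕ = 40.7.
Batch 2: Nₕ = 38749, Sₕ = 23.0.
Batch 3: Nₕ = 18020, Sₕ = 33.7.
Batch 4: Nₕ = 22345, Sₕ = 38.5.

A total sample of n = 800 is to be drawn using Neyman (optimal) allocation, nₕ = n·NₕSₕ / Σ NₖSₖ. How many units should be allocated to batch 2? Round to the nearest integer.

Σ NₕSₕ = 54160·40.7 + 38749·23.0 + 18020·33.7 + 22345·38.5 = 4563095.5.
Share for 2: 891227/4563095.5 = 0.19531.
n_2 = 800 × 0.19531 = 156.250... → 156.

156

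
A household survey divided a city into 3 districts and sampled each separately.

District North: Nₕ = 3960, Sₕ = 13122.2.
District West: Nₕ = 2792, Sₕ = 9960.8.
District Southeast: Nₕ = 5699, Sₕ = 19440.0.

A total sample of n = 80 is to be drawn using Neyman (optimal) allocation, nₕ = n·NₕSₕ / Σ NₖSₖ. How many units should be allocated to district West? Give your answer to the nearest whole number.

12

Σ NₕSₕ = 3960·13122.2 + 2792·9960.8 + 5699·19440.0 = 190563025.6.
Share for West: 27810553.6/190563025.6 = 0.14594.
n_West = 80 × 0.14594 = 11.675... → 12.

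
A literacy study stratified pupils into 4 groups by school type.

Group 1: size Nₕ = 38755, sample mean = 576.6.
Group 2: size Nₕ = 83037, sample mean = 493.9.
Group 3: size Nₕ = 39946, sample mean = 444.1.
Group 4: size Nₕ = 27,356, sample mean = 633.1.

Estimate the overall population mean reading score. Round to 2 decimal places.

520.47

N = 38755 + 83037 + 39946 + 27356 = 189094.
Weight each subgroup mean by Nₕ/N and sum.
Σ Nₕx̄ₕ = 38755·576.6 + 83037·493.9 + 39946·444.1 + 27356·633.1 = 22346133 + 41011974.3 + 17740018.6 + 17319083.6 = 98417209.5.
Divide by N: 98417209.5 / 189094 = 520.4671... → 520.47.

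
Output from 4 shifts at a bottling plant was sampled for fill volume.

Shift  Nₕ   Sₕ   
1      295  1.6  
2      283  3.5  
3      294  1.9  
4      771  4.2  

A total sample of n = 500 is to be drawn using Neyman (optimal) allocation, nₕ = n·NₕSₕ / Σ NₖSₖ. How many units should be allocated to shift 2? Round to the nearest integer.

94

1: NₕSₕ = 295·1.6 = 472
2: NₕSₕ = 283·3.5 = 990.5
3: NₕSₕ = 294·1.9 = 558.6
4: NₕSₕ = 771·4.2 = 3238.2
Σ NₕSₕ = 5259.3.
n_2 = 500·990.5/5259.3 = 94.167... → 94.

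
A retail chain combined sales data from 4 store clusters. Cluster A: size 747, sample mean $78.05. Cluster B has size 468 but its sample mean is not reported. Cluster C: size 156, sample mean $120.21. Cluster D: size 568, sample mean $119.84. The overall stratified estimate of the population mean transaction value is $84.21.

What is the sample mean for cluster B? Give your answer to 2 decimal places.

N = 747 + 468 + 156 + 568 = 1939.
Overall total = μ·N = 84.21·1939 = 163283.19.
Subtract the known strata: 747·78.05 + 156·120.21 + 568·119.84 = 145125.23.
Remaining total for cluster B: 163283.19 − 145125.23 = 18157.96.
Divide by its size: 18157.96 / 468 = 38.7991... → 38.80.

38.80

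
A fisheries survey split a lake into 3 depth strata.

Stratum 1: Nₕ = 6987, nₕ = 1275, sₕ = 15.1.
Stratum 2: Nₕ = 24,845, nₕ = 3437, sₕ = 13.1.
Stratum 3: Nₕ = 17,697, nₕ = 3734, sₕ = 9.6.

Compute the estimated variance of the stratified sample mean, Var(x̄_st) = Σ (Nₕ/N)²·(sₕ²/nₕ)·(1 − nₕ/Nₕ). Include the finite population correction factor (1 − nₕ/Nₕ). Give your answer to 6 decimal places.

0.016221

N = 49529; Wₕ = Nₕ/N.
stratum 1: (6987/49529)²·15.1²/1275·(1 − 1275/6987) = 0.002909401
stratum 2: (24845/49529)²·13.1²/3437·(1 − 3437/24845) = 0.010825776
stratum 3: (17697/49529)²·9.6²/3734·(1 − 3734/17697) = 0.002486151
Sum = 0.016221327 → 0.016221.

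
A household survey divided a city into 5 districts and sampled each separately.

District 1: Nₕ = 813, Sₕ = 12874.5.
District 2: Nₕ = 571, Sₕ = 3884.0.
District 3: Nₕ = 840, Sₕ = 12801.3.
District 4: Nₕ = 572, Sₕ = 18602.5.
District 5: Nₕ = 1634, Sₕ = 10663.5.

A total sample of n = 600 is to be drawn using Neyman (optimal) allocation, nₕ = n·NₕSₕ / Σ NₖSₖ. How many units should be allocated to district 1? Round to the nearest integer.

122

1: NₕSₕ = 813·12874.5 = 10466968.5
2: NₕSₕ = 571·3884.0 = 2217764
3: NₕSₕ = 840·12801.3 = 10753092
4: NₕSₕ = 572·18602.5 = 10640630
5: NₕSₕ = 1634·10663.5 = 17424159
Σ NₕSₕ = 51502613.5.
n_1 = 600·10466968.5/51502613.5 = 121.939... → 122.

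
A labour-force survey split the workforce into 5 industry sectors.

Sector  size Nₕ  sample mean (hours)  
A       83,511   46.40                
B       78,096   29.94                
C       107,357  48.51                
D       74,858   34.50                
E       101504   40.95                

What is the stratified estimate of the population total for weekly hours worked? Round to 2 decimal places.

Population total = Σ Nₕ·x̄ₕ (each stratum's size times its mean).
83511·46.40 + 78096·29.94 + 107357·48.51 + 74858·34.50 + 101504·40.95 = 3874910.4 + 2338194.24 + 5207888.07 + 2582601 + 4156588.8 = 18160182.51.

18160182.51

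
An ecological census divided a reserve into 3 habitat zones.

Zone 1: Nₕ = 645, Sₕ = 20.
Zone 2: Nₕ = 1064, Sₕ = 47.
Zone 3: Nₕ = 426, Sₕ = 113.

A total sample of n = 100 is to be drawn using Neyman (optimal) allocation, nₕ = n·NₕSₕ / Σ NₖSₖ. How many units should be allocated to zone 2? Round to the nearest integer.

45

1: NₕSₕ = 645·20 = 12900
2: NₕSₕ = 1064·47 = 50008
3: NₕSₕ = 426·113 = 48138
Σ NₕSₕ = 111046.
n_2 = 100·50008/111046 = 45.034... → 45.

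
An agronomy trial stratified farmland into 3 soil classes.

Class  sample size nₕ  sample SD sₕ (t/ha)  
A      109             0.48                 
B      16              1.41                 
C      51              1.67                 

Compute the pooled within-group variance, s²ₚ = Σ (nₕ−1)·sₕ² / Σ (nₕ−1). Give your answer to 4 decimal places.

1.1223

Degrees of freedom: 108 + 15 + 50 = 173.
Σ(nₕ−1)sₕ² = 108·0.2304 + 15·1.9881 + 50·2.7889 = 194.1497.
s²ₚ = 194.1497 / 173 = 1.122253... → 1.1223.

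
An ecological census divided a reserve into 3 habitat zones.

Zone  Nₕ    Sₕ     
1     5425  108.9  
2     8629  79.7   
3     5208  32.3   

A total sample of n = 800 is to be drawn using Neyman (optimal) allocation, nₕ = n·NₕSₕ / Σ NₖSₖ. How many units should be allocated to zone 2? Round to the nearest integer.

1: NₕSₕ = 5425·108.9 = 590782.5
2: NₕSₕ = 8629·79.7 = 687731.3
3: NₕSₕ = 5208·32.3 = 168218.4
Σ NₕSₕ = 1446732.2.
n_2 = 800·687731.3/1446732.2 = 380.295... → 380.

380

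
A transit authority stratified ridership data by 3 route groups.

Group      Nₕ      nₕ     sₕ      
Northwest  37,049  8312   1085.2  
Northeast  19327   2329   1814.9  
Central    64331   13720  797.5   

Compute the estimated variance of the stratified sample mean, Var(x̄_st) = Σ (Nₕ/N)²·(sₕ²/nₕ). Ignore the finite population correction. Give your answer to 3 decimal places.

62.772

N = 120707; Wₕ = Nₕ/N.
group Northwest: (37049/120707)²·1085.2²/8312 = 13.347567
group Northeast: (19327/120707)²·1814.9²/2329 = 36.257670
group Central: (64331/120707)²·797.5²/13720 = 13.166883
Sum = 62.772120 → 62.772.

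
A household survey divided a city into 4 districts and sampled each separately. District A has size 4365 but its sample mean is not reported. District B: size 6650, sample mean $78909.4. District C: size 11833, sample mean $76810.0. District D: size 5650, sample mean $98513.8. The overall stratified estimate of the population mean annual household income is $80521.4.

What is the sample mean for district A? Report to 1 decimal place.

69749.3

N = 4365 + 6650 + 11833 + 5650 = 28498.
Overall total = μ·N = 80521.4·28498 = 2294698857.2.
Subtract the known strata: 6650·78909.4 + 11833·76810.0 + 5650·98513.8 = 1990243210.
Remaining total for district A: 2294698857.2 − 1990243210 = 304455647.2.
Divide by its size: 304455647.2 / 4365 = 69749.289... → 69749.3.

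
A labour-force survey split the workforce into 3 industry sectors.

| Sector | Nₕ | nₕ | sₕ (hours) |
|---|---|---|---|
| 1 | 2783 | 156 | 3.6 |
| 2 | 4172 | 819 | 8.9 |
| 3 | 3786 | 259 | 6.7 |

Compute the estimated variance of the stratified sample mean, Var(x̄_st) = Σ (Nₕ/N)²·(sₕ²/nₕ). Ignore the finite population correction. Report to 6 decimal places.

0.041702

N = 10741. Term for each stratum: Wₕ²sₕ²/nₕ.
Var(x̄_st) = 0.005577215 + 0.014591343 + 0.021533847 = 0.041702406 → 0.041702.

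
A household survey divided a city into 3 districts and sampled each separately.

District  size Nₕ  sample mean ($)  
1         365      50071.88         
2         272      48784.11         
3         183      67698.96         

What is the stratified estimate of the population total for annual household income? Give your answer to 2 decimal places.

1: 365·50071.88 = 18276236.2
2: 272·48784.11 = 13269277.92
3: 183·67698.96 = 12388909.68
τ̂ = Σ Nₕx̄ₕ = 43934423.80.

43934423.80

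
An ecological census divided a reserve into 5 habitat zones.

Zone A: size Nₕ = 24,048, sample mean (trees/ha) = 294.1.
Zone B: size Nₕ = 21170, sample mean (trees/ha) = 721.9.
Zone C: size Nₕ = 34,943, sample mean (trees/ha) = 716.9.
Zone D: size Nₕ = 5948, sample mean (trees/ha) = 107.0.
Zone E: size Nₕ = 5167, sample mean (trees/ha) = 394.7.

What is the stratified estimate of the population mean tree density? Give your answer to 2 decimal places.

548.68

N = 91276; weights Wₕ = Nₕ/N = (0.2635, 0.2319, 0.3828, 0.0652, 0.0566).
x̄_st = Σ Wₕ·x̄ₕ = 0.2635·294.1 + 0.2319·721.9 + 0.3828·716.9 + 0.0652·107.0 + 0.0566·394.7 ≈ 548.6834...
→ 548.68.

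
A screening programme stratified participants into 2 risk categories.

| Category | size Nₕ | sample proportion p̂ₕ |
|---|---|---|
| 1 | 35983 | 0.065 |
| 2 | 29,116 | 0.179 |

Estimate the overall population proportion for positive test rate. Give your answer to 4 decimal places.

Wₕ = Nₕ/N with N = 65099: 0.5527, 0.4473.
p̂_st = 0.5527·0.065 + 0.4473·0.179 ≈ 0.115987... → 0.1160.

0.1160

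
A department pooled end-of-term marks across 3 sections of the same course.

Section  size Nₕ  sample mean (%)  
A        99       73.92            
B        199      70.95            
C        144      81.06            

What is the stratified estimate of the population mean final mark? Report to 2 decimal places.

x̄_st = (Σ Nₕx̄ₕ) / (Σ Nₕ) = (99·73.92 + 199·70.95 + 144·81.06) / 442
= 33109.77 / 442 = 74.9090... → 74.91.

74.91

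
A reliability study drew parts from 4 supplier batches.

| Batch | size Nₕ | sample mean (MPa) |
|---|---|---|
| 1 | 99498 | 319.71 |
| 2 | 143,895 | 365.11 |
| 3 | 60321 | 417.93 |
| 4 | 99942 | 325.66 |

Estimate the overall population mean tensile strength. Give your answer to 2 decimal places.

352.04

N = 403656; weights Wₕ = Nₕ/N = (0.2465, 0.3565, 0.1494, 0.2476).
x̄_st = Σ Wₕ·x̄ₕ = 0.2465·319.71 + 0.3565·365.11 + 0.1494·417.93 + 0.2476·325.66 ≈ 352.0450...
→ 352.04.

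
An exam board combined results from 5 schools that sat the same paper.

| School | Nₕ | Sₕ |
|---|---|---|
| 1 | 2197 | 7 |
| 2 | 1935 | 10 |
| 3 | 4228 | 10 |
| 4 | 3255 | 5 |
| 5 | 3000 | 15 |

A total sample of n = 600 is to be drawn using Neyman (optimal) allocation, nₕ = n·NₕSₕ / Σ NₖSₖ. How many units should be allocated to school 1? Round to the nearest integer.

67

Σ NₕSₕ = 2197·7 + 1935·10 + 4228·10 + 3255·5 + 3000·15 = 138284.
Share for 1: 15379/138284 = 0.11121.
n_1 = 600 × 0.11121 = 66.728... → 67.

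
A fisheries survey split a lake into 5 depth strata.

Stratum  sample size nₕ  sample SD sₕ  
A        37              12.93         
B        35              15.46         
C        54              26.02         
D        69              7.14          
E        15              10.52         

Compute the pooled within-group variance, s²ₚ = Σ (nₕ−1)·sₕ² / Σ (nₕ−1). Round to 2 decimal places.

268.51

A: (37−1)·12.93² = 36·167.1849 = 6018.6564
B: (35−1)·15.46² = 34·239.0116 = 8126.3944
C: (54−1)·26.02² = 53·677.0404 = 35883.1412
D: (69−1)·7.14² = 68·50.9796 = 3466.6128
E: (15−1)·10.52² = 14·110.6704 = 1549.3856
Numerator = 55044.1904; denominator = Σ(nₕ−1) = 205.
s²ₚ = 55044.1904/205 = 268.5082... → 268.51.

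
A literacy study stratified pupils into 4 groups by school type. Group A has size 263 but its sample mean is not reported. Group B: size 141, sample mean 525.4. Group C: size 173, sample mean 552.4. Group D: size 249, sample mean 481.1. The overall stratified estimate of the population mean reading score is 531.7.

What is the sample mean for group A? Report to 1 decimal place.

569.4

N = 263 + 141 + 173 + 249 = 826.
Overall total = μ·N = 531.7·826 = 439184.2.
Subtract the known strata: 141·525.4 + 173·552.4 + 249·481.1 = 289440.5.
Remaining total for group A: 439184.2 − 289440.5 = 149743.7.
Divide by its size: 149743.7 / 263 = 569.368... → 569.4.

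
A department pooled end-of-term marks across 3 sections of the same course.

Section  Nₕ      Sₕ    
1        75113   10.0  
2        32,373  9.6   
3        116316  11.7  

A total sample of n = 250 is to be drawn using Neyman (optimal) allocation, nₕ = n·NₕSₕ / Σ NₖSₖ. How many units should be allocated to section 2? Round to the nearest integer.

32

1: NₕSₕ = 75113·10.0 = 751130
2: NₕSₕ = 32373·9.6 = 310780.8
3: NₕSₕ = 116316·11.7 = 1360897.2
Σ NₕSₕ = 2422808.
n_2 = 250·310780.8/2422808 = 32.068... → 32.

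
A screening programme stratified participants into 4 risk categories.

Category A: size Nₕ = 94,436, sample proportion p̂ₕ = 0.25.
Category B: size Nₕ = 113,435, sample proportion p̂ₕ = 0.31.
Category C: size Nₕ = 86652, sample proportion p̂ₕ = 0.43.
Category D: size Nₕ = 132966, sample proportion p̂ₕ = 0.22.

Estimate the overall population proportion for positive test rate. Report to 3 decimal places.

Wₕ = Nₕ/N with N = 427489: 0.2209, 0.2654, 0.2027, 0.3110.
p̂_st = 0.2209·0.25 + 0.2654·0.31 + 0.2027·0.43 + 0.3110·0.22 ≈ 0.29308... → 0.293.

0.293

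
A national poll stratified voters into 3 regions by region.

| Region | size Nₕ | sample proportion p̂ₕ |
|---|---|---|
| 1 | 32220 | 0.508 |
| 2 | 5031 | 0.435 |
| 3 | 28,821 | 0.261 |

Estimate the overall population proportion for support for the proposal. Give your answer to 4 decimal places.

0.3947

N = 32220 + 5031 + 28821 = 66072.
Overall proportion = Σ (Nₕ/N)·p̂ₕ.
Σ Nₕp̂ₕ = 16367.76 + 2188.485 + 7522.281 = 26078.526.
26078.526 / 66072 = 0.394699... → 0.3947.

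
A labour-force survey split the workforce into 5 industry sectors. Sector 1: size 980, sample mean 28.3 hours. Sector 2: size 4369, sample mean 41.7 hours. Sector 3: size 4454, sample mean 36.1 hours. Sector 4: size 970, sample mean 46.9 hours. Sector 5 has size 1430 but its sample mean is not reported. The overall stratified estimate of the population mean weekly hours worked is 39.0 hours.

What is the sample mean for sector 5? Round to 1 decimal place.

41.8

N = 980 + 4369 + 4454 + 970 + 1430 = 12203.
Overall total = μ·N = 39.0·12203 = 475917.
Subtract the known strata: 980·28.3 + 4369·41.7 + 4454·36.1 + 970·46.9 = 416203.7.
Remaining total for sector 5: 475917 − 416203.7 = 59713.3.
Divide by its size: 59713.3 / 1430 = 41.758... → 41.8.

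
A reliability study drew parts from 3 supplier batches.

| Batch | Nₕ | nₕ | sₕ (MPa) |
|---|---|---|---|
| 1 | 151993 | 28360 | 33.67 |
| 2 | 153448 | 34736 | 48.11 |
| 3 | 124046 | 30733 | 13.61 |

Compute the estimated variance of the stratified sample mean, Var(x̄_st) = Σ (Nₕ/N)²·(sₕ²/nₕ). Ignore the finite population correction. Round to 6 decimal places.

N = 429487. Term for each stratum: Wₕ²sₕ²/nₕ.
Var(x̄_st) = 0.005006418 + 0.008505764 + 0.000502779 = 0.014014961 → 0.014015.

0.014015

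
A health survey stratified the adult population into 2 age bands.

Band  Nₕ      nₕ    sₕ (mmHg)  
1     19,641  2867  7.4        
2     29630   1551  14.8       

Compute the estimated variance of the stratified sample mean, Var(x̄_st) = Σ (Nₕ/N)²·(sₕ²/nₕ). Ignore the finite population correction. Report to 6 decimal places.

N = 49271. Term for each stratum: Wₕ²sₕ²/nₕ.
Var(x̄_st) = 0.003035150 + 0.051073096 = 0.054108246 → 0.054108.

0.054108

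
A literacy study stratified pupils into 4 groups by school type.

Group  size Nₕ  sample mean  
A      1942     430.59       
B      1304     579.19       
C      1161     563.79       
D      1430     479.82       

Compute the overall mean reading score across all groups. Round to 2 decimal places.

502.34

x̄_st = (Σ Nₕx̄ₕ) / (Σ Nₕ) = (1942·430.59 + 1304·579.19 + 1161·563.79 + 1430·479.82) / 5837
= 2932172.33 / 5837 = 502.3424... → 502.34.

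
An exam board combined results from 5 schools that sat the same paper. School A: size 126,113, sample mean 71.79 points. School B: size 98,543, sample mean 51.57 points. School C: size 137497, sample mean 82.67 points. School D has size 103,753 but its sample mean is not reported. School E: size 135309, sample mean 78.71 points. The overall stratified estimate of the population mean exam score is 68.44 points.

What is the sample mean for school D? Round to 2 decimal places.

48.14

Σ Nₕx̄ₕ = N·μ, so 103753·x̄_D = 601215·68.44 − (126113·71.79 + 98543·51.57 + 137497·82.67 + 135309·78.71).
= 41147154.6 − 36152563.16 = 4994591.44.
x̄_D = 4994591.44 / 103753 = 48.1392... → 48.14.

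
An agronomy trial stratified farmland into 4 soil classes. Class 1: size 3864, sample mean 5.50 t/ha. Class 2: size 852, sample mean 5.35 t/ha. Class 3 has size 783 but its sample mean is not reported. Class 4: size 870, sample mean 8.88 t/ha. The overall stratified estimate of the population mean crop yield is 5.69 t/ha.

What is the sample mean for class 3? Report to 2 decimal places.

N = 3864 + 852 + 783 + 870 = 6369.
Overall total = μ·N = 5.69·6369 = 36239.61.
Subtract the known strata: 3864·5.50 + 852·5.35 + 870·8.88 = 33535.8.
Remaining total for class 3: 36239.61 − 33535.8 = 2703.81.
Divide by its size: 2703.81 / 783 = 3.4531... → 3.45.

3.45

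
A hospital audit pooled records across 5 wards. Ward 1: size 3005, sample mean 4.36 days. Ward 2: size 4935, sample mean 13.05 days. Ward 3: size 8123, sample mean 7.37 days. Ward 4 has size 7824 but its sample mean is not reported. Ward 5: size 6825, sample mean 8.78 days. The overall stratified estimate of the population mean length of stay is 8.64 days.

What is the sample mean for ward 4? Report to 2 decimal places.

N = 3005 + 4935 + 8123 + 7824 + 6825 = 30712.
Overall total = μ·N = 8.64·30712 = 265351.68.
Subtract the known strata: 3005·4.36 + 4935·13.05 + 8123·7.37 + 6825·8.78 = 197293.56.
Remaining total for ward 4: 265351.68 − 197293.56 = 68058.12.
Divide by its size: 68058.12 / 7824 = 8.6986... → 8.70.

8.70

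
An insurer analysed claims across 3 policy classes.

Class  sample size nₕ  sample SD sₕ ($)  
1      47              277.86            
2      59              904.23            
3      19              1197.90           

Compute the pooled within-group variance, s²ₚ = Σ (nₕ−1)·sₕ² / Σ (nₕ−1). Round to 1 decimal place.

Degrees of freedom: 46 + 58 + 18 = 122.
Σ(nₕ−1)sₕ² = 46·77206.1796 + 58·817631.8929 + 18·1434964.41 = 76803493.4298.
s²ₚ = 76803493.4298 / 122 = 629536.831... → 629536.8.

629536.8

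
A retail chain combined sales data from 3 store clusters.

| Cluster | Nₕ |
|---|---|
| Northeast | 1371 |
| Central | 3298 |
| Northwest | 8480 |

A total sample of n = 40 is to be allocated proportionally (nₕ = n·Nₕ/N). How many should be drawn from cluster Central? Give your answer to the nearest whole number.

10

Share of cluster Central = 3298/13149 = 0.25082.
Allocate 40 × 0.25082 = 10.033... → 10.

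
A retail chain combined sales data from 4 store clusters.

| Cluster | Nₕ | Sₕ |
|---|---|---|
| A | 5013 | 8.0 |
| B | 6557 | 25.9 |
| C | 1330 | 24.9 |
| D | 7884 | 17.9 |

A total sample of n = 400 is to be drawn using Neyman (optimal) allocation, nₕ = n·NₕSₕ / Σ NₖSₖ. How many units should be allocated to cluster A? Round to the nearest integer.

Σ NₕSₕ = 5013·8.0 + 6557·25.9 + 1330·24.9 + 7884·17.9 = 384170.9.
Share for A: 40104/384170.9 = 0.10439.
n_A = 400 × 0.10439 = 41.756... → 42.

42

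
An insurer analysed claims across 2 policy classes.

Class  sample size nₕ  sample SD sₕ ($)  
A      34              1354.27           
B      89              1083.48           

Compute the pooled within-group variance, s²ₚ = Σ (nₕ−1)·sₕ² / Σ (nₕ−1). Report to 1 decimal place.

Degrees of freedom: 33 + 88 = 121.
Σ(nₕ−1)sₕ² = 33·1834047.2329 + 88·1173928.9104 = 163829302.8009.
s²ₚ = 163829302.8009 / 121 = 1353961.180... → 1353961.2.

1353961.2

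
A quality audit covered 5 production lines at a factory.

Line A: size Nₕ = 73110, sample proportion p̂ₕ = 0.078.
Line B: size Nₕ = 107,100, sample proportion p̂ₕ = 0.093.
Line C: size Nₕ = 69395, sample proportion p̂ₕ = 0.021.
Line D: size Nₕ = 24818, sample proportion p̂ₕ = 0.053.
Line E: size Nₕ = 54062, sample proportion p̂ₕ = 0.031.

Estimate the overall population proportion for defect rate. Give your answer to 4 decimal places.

0.0612

Wₕ = Nₕ/N with N = 328485: 0.2226, 0.3260, 0.2113, 0.0756, 0.1646.
p̂_st = 0.2226·0.078 + 0.3260·0.093 + 0.2113·0.021 + 0.0756·0.053 + 0.1646·0.031 ≈ 0.061225... → 0.0612.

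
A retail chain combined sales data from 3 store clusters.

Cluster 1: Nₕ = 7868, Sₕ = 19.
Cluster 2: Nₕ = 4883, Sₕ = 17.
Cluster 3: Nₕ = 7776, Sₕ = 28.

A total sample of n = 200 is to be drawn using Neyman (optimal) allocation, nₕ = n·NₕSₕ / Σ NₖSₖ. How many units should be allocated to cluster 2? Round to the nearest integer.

37

Σ NₕSₕ = 7868·19 + 4883·17 + 7776·28 = 450231.
Share for 2: 83011/450231 = 0.18437.
n_2 = 200 × 0.18437 = 36.875... → 37.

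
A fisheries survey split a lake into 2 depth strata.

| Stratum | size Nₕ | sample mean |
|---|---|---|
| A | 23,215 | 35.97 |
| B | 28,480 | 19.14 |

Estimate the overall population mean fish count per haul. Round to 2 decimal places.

x̄_st = (Σ Nₕx̄ₕ) / (Σ Nₕ) = (23215·35.97 + 28480·19.14) / 51695
= 1380150.75 / 51695 = 26.6980... → 26.70.

26.70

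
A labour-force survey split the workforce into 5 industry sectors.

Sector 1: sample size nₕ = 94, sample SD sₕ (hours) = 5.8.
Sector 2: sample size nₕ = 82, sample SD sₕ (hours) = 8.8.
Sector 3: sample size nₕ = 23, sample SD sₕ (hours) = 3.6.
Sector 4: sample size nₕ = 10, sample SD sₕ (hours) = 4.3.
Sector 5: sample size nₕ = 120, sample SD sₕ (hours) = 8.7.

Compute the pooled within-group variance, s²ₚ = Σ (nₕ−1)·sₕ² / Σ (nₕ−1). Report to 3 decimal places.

58.209

1: (94−1)·5.8² = 93·33.64 = 3128.52
2: (82−1)·8.8² = 81·77.44 = 6272.64
3: (23−1)·3.6² = 22·12.96 = 285.12
4: (10−1)·4.3² = 9·18.49 = 166.41
5: (120−1)·8.7² = 119·75.69 = 9007.11
Numerator = 18859.8; denominator = Σ(nₕ−1) = 324.
s²ₚ = 18859.8/324 = 58.20926... → 58.209.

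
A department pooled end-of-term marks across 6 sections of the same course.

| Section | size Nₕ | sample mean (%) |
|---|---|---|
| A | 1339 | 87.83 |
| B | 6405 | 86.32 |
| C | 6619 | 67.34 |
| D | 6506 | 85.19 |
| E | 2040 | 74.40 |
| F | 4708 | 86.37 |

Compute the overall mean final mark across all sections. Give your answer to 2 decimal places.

80.71

N = 27617; weights Wₕ = Nₕ/N = (0.0485, 0.2319, 0.2397, 0.2356, 0.0739, 0.1705).
x̄_st = Σ Wₕ·x̄ₕ = 0.0485·87.83 + 0.2319·86.32 + 0.2397·67.34 + 0.2356·85.19 + 0.0739·74.40 + 0.1705·86.37 ≈ 80.7061...
→ 80.71.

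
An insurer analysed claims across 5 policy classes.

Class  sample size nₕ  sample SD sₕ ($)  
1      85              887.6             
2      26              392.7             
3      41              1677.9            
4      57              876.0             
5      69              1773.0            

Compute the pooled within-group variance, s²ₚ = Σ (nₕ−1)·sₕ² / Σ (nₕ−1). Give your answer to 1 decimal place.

1609451.8

Degrees of freedom: 84 + 25 + 40 + 56 + 68 = 273.
Σ(nₕ−1)sₕ² = 84·787833.76 + 25·154213.29 + 40·2815348.41 + 56·767376 + 68·3143529 = 439380332.49.
s²ₚ = 439380332.49 / 273 = 1609451.767... → 1609451.8.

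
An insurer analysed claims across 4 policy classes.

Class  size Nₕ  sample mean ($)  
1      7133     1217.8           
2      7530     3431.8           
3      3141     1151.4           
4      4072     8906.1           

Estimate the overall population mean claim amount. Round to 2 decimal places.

3401.45

x̄_st = (Σ Nₕx̄ₕ) / (Σ Nₕ) = (7133·1217.8 + 7530·3431.8 + 3141·1151.4 + 4072·8906.1) / 21876
= 74410208 / 21876 = 3401.4540... → 3401.45.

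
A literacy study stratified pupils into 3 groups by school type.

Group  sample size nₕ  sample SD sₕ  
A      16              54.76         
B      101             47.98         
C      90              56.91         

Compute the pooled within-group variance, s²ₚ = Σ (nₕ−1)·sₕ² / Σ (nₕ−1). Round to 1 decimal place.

2761.9

Degrees of freedom: 15 + 100 + 89 = 204.
Σ(nₕ−1)sₕ² = 15·2998.6576 + 100·2302.0804 + 89·3238.7481 = 563436.4849.
s²ₚ = 563436.4849 / 204 = 2761.944... → 2761.9.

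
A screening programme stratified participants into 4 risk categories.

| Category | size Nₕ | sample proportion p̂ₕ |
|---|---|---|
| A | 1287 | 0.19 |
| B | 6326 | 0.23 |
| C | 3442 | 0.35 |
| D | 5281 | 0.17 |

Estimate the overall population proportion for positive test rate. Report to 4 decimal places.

N = 1287 + 6326 + 3442 + 5281 = 16336.
Overall proportion = Σ (Nₕ/N)·p̂ₕ.
Σ Nₕp̂ₕ = 244.53 + 1454.98 + 1204.7 + 897.77 = 3801.98.
3801.98 / 16336 = 0.232736... → 0.2327.

0.2327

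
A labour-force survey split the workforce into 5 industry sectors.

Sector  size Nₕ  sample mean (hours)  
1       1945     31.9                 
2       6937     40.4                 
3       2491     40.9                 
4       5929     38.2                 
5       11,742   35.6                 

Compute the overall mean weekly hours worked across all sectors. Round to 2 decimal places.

N = 1945 + 6937 + 2491 + 5929 + 11742 = 29044.
Overall mean = Σ (Nₕ/N)·x̄ₕ — weight by population share, not a simple average.
Σ Nₕx̄ₕ = 1945·31.9 + 6937·40.4 + 2491·40.9 + 5929·38.2 + 11742·35.6 = 62045.5 + 280254.8 + 101881.9 + 226487.8 + 418015.2 = 1088685.2.
Divide by N: 1088685.2 / 29044 = 37.4840... → 37.48.

37.48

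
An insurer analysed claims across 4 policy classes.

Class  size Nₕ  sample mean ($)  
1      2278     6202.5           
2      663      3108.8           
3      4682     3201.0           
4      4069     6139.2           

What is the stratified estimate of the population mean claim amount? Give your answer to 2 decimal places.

4803.11

N = 2278 + 663 + 4682 + 4069 = 11692.
Weight each subgroup mean by Nₕ/N and sum.
Σ Nₕx̄ₕ = 2278·6202.5 + 663·3108.8 + 4682·3201.0 + 4069·6139.2 = 14129295 + 2061134.4 + 14987082 + 24980404.8 = 56157916.2.
Divide by N: 56157916.2 / 11692 = 4803.1061... → 4803.11.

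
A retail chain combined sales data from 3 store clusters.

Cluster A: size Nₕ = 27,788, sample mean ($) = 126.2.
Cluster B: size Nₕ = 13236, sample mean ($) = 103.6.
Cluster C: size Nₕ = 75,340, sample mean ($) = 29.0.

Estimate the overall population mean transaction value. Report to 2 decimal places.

N = 116364; weights Wₕ = Nₕ/N = (0.2388, 0.1137, 0.6475).
x̄_st = Σ Wₕ·x̄ₕ = 0.2388·126.2 + 0.1137·103.6 + 0.6475·29.0 ≈ 60.6971...
→ 60.70.

60.70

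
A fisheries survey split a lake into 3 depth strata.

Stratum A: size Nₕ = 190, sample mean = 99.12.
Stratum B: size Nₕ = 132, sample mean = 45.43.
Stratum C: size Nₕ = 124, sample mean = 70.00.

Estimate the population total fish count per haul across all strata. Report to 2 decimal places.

33509.56

Population total = Σ Nₕ·x̄ₕ (each stratum's size times its mean).
190·99.12 + 132·45.43 + 124·70.00 = 18832.8 + 5996.76 + 8680 = 33509.56.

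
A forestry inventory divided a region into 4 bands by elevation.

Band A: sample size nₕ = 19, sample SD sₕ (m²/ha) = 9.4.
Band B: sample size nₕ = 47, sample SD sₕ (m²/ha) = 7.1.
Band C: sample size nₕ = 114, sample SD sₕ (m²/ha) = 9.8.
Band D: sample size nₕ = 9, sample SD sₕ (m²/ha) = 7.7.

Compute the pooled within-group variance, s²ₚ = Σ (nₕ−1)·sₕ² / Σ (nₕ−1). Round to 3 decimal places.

A: (19−1)·9.4² = 18·88.36 = 1590.48
B: (47−1)·7.1² = 46·50.41 = 2318.86
C: (114−1)·9.8² = 113·96.04 = 10852.52
D: (9−1)·7.7² = 8·59.29 = 474.32
Numerator = 15236.18; denominator = Σ(nₕ−1) = 185.
s²ₚ = 15236.18/185 = 82.35773... → 82.358.

82.358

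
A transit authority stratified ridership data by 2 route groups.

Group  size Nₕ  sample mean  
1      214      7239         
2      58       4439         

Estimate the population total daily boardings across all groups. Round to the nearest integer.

Population total = Σ Nₕ·x̄ₕ (each stratum's size times its mean).
214·7239 + 58·4439 = 1549146 + 257462 = 1806608.

1806608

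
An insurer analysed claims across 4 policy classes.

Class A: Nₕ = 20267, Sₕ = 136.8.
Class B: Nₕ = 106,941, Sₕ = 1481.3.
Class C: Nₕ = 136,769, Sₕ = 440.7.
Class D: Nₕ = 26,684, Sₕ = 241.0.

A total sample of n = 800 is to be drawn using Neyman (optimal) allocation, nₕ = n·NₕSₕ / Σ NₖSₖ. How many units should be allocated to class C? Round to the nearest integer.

A: NₕSₕ = 20267·136.8 = 2772525.6
B: NₕSₕ = 106941·1481.3 = 158411703.3
C: NₕSₕ = 136769·440.7 = 60274098.3
D: NₕSₕ = 26684·241.0 = 6430844
Σ NₕSₕ = 227889171.2.
n_C = 800·60274098.3/227889171.2 = 211.591... → 212.

212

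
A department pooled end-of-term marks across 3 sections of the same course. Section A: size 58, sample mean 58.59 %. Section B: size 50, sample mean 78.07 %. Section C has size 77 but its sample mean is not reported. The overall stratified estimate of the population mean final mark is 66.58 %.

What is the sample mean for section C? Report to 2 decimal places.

Σ Nₕx̄ₕ = N·μ, so 77·x̄_C = 185·66.58 − (58·58.59 + 50·78.07).
= 12317.3 − 7301.72 = 5015.58.
x̄_C = 5015.58 / 77 = 65.1374... → 65.14.

65.14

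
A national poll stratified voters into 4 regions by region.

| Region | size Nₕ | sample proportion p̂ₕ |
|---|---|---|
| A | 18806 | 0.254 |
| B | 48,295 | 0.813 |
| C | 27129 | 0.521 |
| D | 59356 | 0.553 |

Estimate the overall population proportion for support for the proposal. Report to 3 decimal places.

0.592

N = 18806 + 48295 + 27129 + 59356 = 153586.
Overall proportion = Σ (Nₕ/N)·p̂ₕ.
Σ Nₕp̂ₕ = 4776.724 + 39263.835 + 14134.209 + 32823.868 = 90998.636.
90998.636 / 153586 = 0.59249... → 0.592.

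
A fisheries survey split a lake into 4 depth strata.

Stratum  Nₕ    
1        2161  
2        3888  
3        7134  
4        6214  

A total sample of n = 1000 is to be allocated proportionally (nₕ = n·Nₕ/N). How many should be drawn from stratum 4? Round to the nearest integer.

320

Share of stratum 4 = 6214/19397 = 0.32036.
Allocate 1000 × 0.32036 = 320.359... → 320.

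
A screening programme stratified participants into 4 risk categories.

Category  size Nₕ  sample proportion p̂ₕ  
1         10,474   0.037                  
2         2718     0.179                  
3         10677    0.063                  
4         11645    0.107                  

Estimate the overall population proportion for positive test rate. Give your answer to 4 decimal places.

N = 10474 + 2718 + 10677 + 11645 = 35514.
Overall proportion = Σ (Nₕ/N)·p̂ₕ.
Σ Nₕp̂ₕ = 387.538 + 486.522 + 672.651 + 1246.015 = 2792.726.
2792.726 / 35514 = 0.078637... → 0.0786.

0.0786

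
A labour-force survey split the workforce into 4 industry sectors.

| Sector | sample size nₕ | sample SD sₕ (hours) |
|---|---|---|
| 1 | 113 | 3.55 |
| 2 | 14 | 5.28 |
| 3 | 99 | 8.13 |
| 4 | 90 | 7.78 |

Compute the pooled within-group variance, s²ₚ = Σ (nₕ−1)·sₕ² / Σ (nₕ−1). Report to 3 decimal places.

43.713

Degrees of freedom: 112 + 13 + 98 + 89 = 312.
Σ(nₕ−1)sₕ² = 112·12.6025 + 13·27.8784 + 98·66.0969 + 89·60.5284 = 13638.423.
s²ₚ = 13638.423 / 312 = 43.71289... → 43.713.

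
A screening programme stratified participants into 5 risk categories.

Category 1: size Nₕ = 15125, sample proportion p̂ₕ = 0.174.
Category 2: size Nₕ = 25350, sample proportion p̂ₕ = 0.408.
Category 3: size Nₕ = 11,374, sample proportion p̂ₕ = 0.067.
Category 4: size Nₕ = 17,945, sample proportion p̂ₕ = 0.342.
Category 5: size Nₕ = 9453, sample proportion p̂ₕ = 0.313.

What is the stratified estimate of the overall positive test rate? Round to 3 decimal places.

N = 15125 + 25350 + 11374 + 17945 + 9453 = 79247.
Overall proportion = Σ (Nₕ/N)·p̂ₕ.
Σ Nₕp̂ₕ = 2631.75 + 10342.8 + 762.058 + 6137.19 + 2958.789 = 22832.587.
22832.587 / 79247 = 0.28812... → 0.288.

0.288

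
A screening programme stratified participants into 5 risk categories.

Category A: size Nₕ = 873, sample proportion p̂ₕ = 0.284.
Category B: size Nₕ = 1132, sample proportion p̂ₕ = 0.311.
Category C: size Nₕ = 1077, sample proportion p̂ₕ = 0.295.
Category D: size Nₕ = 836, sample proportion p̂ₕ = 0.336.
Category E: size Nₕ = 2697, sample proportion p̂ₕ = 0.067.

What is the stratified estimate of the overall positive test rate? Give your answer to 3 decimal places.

0.209

N = 873 + 1132 + 1077 + 836 + 2697 = 6615.
Overall proportion = Σ (Nₕ/N)·p̂ₕ.
Σ Nₕp̂ₕ = 247.932 + 352.052 + 317.715 + 280.896 + 180.699 = 1379.294.
1379.294 / 6615 = 0.20851... → 0.209.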